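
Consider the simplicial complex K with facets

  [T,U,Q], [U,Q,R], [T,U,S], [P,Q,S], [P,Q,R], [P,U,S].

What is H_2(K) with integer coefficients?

Order the vertices as P < Q < R < S < T < U. Listing each simplex with vertices in this order, K has dimension 2 with simplices:

  0-simplices (6): P, Q, R, S, T, U
  1-simplices (12): PQ, PR, PS, PU, QR, QS, QT, QU, RU, ST, SU, TU
  2-simplices (6): PQR, PQS, PSU, QRU, QTU, STU

Hence C_0 ≅ Z^6, C_1 ≅ Z^12, C_2 ≅ Z^6.

The boundary map ∂_1: C_1 → C_0 is given by ∂[p,q] = [q] − [p].
This gives a 6×12 integer matrix of rank 5; reducing to Smith normal form yields diagonal entries (1,1,1,1,1).

Boundary ∂_2: C_2 → C_1 maps a triangle to the signed sum of its edges. For instance
  ∂PQS = QS − PS + PQ,
  ∂QRU = RU − QU + QR.
The 12×6 boundary matrix has rank 6 and Smith normal form diag(1,1,1,1,1,1).

From H_k ≅ ker(∂_k) / im(∂_{k+1}) we obtain:

  H_2: rank ker ∂_2 − rank ∂_3 = (6 − 6) − 0 = 0, and there is no ∂_3, so H_2 = 0.

H_2 = 0.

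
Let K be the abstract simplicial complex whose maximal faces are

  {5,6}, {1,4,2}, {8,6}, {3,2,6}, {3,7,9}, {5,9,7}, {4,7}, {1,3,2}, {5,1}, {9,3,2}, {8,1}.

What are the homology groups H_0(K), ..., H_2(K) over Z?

H_0 = Z,  H_1 = Z^4,  H_2 = 0.

Take the total order 1 < 2 < 3 < 4 < 5 < 6 < 7 < 8 < 9 on the vertex set. Then K (dimension 2) consists of the simplices:

  0-simplices (9): [1], [2], [3], [4], [5], [6], [7], [8], [9]
  1-simplices (18): [1,2], [1,3], [1,4], [1,5], [1,8], [2,3], [2,4], [2,6], [2,9], [3,6], [3,7], [3,9], [4,7], [5,6], [5,7], [5,9], [6,8], [7,9]
  2-simplices (6): [1,2,3], [1,2,4], [2,3,6], [2,3,9], [3,7,9], [5,7,9]

so the chain groups are C_0 ≅ Z^9, C_1 ≅ Z^18, C_2 ≅ Z^6.

The boundary map ∂_1: C_1 → C_0 maps an edge to its endpoints' difference, ∂[p,q] = q − p. For instance
  ∂[5,7] = [7] − [5].
The 9×18 boundary matrix has rank 8 and Smith normal form diag(1,1,1,1,1,1,1,1).

Boundary ∂_2: C_2 → C_1 maps a triangle to the signed sum of its edges. For instance
  ∂[1,2,3] = [2,3] − [1,3] + [1,2],
  ∂[2,3,9] = [3,9] − [2,9] + [2,3].
This gives a 18×6 integer matrix of rank 6; reducing to Smith normal form yields diagonal entries (1,1,1,1,1,1).

From H_k ≅ ker(∂_k) / im(∂_{k+1}) we obtain:

  H_0: rank C_0 − rank ∂_1 = 9 − 8 = 1, and the invariant factors of ∂_1 are all 1, so H_0 ≅ Z.
  H_1: rank ker ∂_1 − rank ∂_2 = (18 − 8) − 6 = 4, and the invariant factors of ∂_2 are all 1, so H_1 ≅ Z^4.
  H_2: rank ker ∂_2 − rank ∂_3 = (6 − 6) − 0 = 0, and there is no ∂_3, so H_2 ≅ 0.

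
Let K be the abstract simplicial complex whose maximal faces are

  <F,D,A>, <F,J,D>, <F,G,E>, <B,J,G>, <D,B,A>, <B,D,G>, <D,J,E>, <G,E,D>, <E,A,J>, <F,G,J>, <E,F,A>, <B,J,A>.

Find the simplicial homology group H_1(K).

H_1 = Z/2.

Fix the vertex order A < B < D < E < F < G < J and write every simplex with vertices in increasing order. Then dim K = 2 and the simplices of K are:

  0-simplices (7): A, B, D, E, F, G, J
  1-simplices (18): AB, AD, AE, AF, AJ, BD, BG, BJ, DE, DF, DG, DJ, EF, EG, EJ, FG, FJ, GJ
  2-simplices (12): ABD, ABJ, ADF, AEF, AEJ, BDG, BGJ, DEG, DEJ, DFJ, EFG, FGJ

so the chain groups are C_0 ≅ Z^7, C_1 ≅ Z^18, C_2 ≅ Z^12.

∂_1: C_1 → C_0 sends each edge [p,q] (with p < q) to q − p. For instance
  ∂GJ = J − G.
As a 7×18 matrix over Z this has rank 6, with invariant factors (1,1,1,1,1,1).

∂_2: C_2 → C_1 acts by ∂[p,q,r] = [q,r] − [p,r] + [p,q]. For instance
  ∂FGJ = GJ − FJ + FG,
  ∂DFJ = FJ − DJ + DF.
This gives a 18×12 integer matrix of rank 12; reducing to Smith normal form yields diagonal entries (1,1,1,1,1,1,1,1,1,1,1,2).

Computing H_k = (kernel of ∂_k) / (image of ∂_{k+1}):

  H_1: rank ker ∂_1 − rank ∂_2 = (18 − 6) − 12 = 0, and ∂_2 has invariant factor 2 > 1, so H_1 ≅ Z/2.

(K is a triangulation of the real projective plane RP^2.)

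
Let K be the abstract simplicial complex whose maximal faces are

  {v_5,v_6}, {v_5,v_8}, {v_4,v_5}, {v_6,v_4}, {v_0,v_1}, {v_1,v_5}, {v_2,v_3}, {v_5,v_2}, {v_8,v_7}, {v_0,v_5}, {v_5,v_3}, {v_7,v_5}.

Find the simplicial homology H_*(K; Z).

H_0 ≅ Z,  H_1 ≅ Z^4.

We work with the vertex ordering v_0 < v_1 < v_2 < v_3 < v_4 < v_5 < v_6 < v_7 < v_8. The simplices of K, each written with vertices in increasing order, are:

  0-simplices (9): [v_0], [v_1], [v_2], [v_3], [v_4], [v_5], [v_6], [v_7], [v_8]
  1-simplices (12): [v_0,v_1], [v_0,v_5], [v_1,v_5], [v_2,v_3], [v_2,v_5], [v_3,v_5], [v_4,v_5], [v_4,v_6], [v_5,v_6], [v_5,v_7], [v_5,v_8], [v_7,v_8]

giving chain groups C_0 ≅ Z^9, C_1 ≅ Z^12.

Boundary ∂_1: C_1 → C_0 sends each edge [p,q] (with p < q) to q − p. For instance
  ∂[v_3,v_5] = [v_5] − [v_3].
The resulting 9×12 matrix has rank 8, and its Smith normal form has invariant factors (1,1,1,1,1,1,1,1).

From H_k ≅ ker(∂_k) / im(∂_{k+1}) we obtain:

  H_0: rank C_0 − rank ∂_1 = 9 − 8 = 1, and the invariant factors of ∂_1 are all 1, so H_0 = Z.
  H_1: rank ker ∂_1 − rank ∂_2 = (12 − 8) − 0 = 4, and there is no ∂_2, so H_1 = Z^4.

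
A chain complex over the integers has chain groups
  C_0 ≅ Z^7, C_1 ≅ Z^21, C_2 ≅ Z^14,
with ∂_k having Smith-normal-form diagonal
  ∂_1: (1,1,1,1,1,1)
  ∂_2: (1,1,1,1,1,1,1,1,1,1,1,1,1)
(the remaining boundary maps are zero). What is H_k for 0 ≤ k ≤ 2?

H_0: b_0 = 7 − 0 − 6 = 1; torsion from ∂_1 factors > 1: none. So H_0 ≅ Z.
H_1: b_1 = 21 − 6 − 13 = 2; torsion from ∂_2 factors > 1: none. So H_1 ≅ Z^2.
H_2: b_2 = 14 − 13 − 0 = 1; torsion from ∂_3 factors > 1: none. So H_2 ≅ Z.

H_0 ≅ Z,  H_1 ≅ Z^2,  H_2 ≅ Z.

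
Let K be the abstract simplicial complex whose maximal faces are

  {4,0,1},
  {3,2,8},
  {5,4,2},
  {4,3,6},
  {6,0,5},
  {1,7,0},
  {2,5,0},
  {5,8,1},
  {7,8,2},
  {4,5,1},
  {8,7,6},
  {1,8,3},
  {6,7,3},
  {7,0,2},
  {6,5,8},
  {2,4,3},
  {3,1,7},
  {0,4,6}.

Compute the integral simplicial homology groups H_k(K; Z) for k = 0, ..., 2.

H_0 = Z,  H_1 = Z ⊕ Z/2,  H_2 = 0.

Fix the vertex order 0 < 1 < 2 < 3 < 4 < 5 < 6 < 7 < 8 and write every simplex with vertices in increasing order. Then dim K = 2 and the simplices of K are:

  0-simplices (9): [0], [1], [2], [3], [4], [5], [6], [7], [8]
  1-simplices (27): (27 of them)
  2-simplices (18): [0,1,4], [0,1,7], [0,2,5], [0,2,7], [0,4,6], [0,5,6], [1,3,7], [1,3,8], [1,4,5], [1,5,8], [2,3,4], [2,3,8], [2,4,5], [2,7,8], [3,4,6], [3,6,7], [5,6,8], [6,7,8]

giving chain groups C_0 ≅ Z^9, C_1 ≅ Z^27, C_2 ≅ Z^18.

The boundary map ∂_1: C_1 → C_0 sends each edge [p,q] (with p < q) to q − p. For instance
  ∂[7,8] = [8] − [7].
The 9×27 boundary matrix has rank 8 and Smith normal form diag(1,1,1,1,1,1,1,1).

Boundary ∂_2: C_2 → C_1 sends each 2-simplex [p,q,r] to [q,r] − [p,r] + [p,q]. For instance
  ∂[2,7,8] = [7,8] − [2,8] + [2,7],
  ∂[6,7,8] = [7,8] − [6,8] + [6,7].
The 27×18 boundary matrix has rank 18 and Smith normal form diag(1,1,1,1,1,1,1,1,1,1,1,1,1,1,1,1,1,2).

Computing H_k = (kernel of ∂_k) / (image of ∂_{k+1}):

  H_0: rank C_0 − rank ∂_1 = 9 − 8 = 1, and the invariant factors of ∂_1 are all 1, so H_0 = Z.
  H_1: rank ker ∂_1 − rank ∂_2 = (27 − 8) − 18 = 1, and ∂_2 has invariant factor 2 > 1, so H_1 = Z ⊕ Z/2.
  H_2: rank ker ∂_2 − rank ∂_3 = (18 − 18) − 0 = 0, and there is no ∂_3, so H_2 = 0.

(K is a triangulation of the Klein bottle.)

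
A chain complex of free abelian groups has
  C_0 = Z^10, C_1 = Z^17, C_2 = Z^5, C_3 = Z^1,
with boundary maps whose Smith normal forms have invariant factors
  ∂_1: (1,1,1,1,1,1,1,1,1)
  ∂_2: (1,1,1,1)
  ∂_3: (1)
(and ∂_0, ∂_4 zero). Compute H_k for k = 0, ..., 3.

H_0 = Z,  H_1 = Z^4,  H_2 = 0,  H_3 = 0.

H_0: b_0 = 10 − 0 − 9 = 1; torsion from ∂_1 factors > 1: none. So H_0 = Z.
H_1: b_1 = 17 − 9 − 4 = 4; torsion from ∂_2 factors > 1: none. So H_1 = Z^4.
H_2: b_2 = 5 − 4 − 1 = 0; torsion from ∂_3 factors > 1: none. So H_2 = 0.
H_3: b_3 = 1 − 1 − 0 = 0; torsion from ∂_4 factors > 1: none. So H_3 = 0.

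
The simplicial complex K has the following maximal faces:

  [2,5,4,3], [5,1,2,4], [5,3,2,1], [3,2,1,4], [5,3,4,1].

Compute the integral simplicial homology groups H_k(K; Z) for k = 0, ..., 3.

H_0 = Z,  H_1 = 0,  H_2 = 0,  H_3 = Z.

Order the vertices as 1 < 2 < 3 < 4 < 5. Listing each simplex with vertices in this order, K has dimension 3 with simplices:

  0-simplices (5): [1], [2], [3], [4], [5]
  1-simplices (10): [1,2], [1,3], [1,4], [1,5], [2,3], [2,4], [2,5], [3,4], [3,5], [4,5]
  2-simplices (10): [1,2,3], [1,2,4], [1,2,5], [1,3,4], [1,3,5], [1,4,5], [2,3,4], [2,3,5], [2,4,5], [3,4,5]
  3-simplices (5): [1,2,3,4], [1,2,3,5], [1,2,4,5], [1,3,4,5], [2,3,4,5]

so the chain groups are C_0 ≅ Z^5, C_1 ≅ Z^10, C_2 ≅ Z^10, C_3 ≅ Z^5.

The boundary map ∂_1: C_1 → C_0 sends each edge [p,q] (with p < q) to q − p. For instance
  ∂[1,4] = [4] − [1].
The 5×10 boundary matrix has rank 4 and Smith normal form diag(1,1,1,1).

Boundary ∂_2: C_2 → C_1 acts by ∂[p,q,r] = [q,r] − [p,r] + [p,q]. For instance
  ∂[2,3,4] = [3,4] − [2,4] + [2,3],
  ∂[1,2,3] = [2,3] − [1,3] + [1,2].
As a 10×10 matrix over Z this has rank 6, with invariant factors (1,1,1,1,1,1).

Boundary ∂_3: C_3 → C_2 sends each 3-simplex σ to the alternating sum Σ_i (−1)^i (σ with its i-th vertex removed). For instance
  ∂[1,2,3,5] = [2,3,5] − [1,3,5] + [1,2,5] − [1,2,3],
  ∂[2,3,4,5] = [3,4,5] − [2,4,5] + [2,3,5] − [2,3,4].
The resulting 10×5 matrix has rank 4, and its Smith normal form has invariant factors (1,1,1,1).

Reading off H_k = ker ∂_k / im ∂_{k+1}:

  H_0: rank C_0 − rank ∂_1 = 5 − 4 = 1, and the invariant factors of ∂_1 are all 1, so H_0 = Z.
  H_1: rank ker ∂_1 − rank ∂_2 = (10 − 4) − 6 = 0, and the invariant factors of ∂_2 are all 1, so H_1 = 0.
  H_2: rank ker ∂_2 − rank ∂_3 = (10 − 6) − 4 = 0, and the invariant factors of ∂_3 are all 1, so H_2 = 0.
  H_3: rank ker ∂_3 − rank ∂_4 = (5 − 4) − 0 = 1, and there is no ∂_4, so H_3 = Z.

(K is a triangulation of the 3-sphere S^3.)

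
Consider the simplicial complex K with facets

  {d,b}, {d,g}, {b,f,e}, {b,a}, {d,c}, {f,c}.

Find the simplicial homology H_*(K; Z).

H_0 ≅ Z,  H_1 ≅ Z,  H_2 = 0.

Take the total order a < b < c < d < e < f < g on the vertex set. Then K (dimension 2) consists of the simplices:

  0-simplices (7): a, b, c, d, e, f, g
  1-simplices (8): ab, bd, be, bf, cd, cf, dg, ef
  2-simplices (1): bef

Hence C_0 ≅ Z^7, C_1 ≅ Z^8, C_2 ≅ Z^1.

∂_1: C_1 → C_0 maps an edge to its endpoints' difference, ∂[p,q] = q − p.
The 7×8 boundary matrix has rank 6 and Smith normal form diag(1,1,1,1,1,1).

∂_2: C_2 → C_1 acts by ∂[p,q,r] = [q,r] − [p,r] + [p,q]. For instance
  ∂bef = ef − bf + be.
The resulting 8×1 matrix has rank 1, and its Smith normal form has invariant factors (1).

Now H_k = ker ∂_k / im ∂_{k+1}, so:

  H_0: rank C_0 − rank ∂_1 = 7 − 6 = 1, and the invariant factors of ∂_1 are all 1, so H_0 = Z.
  H_1: rank ker ∂_1 − rank ∂_2 = (8 − 6) − 1 = 1, and the invariant factors of ∂_2 are all 1, so H_1 = Z.
  H_2: rank ker ∂_2 − rank ∂_3 = (1 − 1) − 0 = 0, and there is no ∂_3, so H_2 = 0.

As a check, the Euler characteristic is 7 − 8 + 1 = 0, which agrees with 1 − 1 + 0 = 0.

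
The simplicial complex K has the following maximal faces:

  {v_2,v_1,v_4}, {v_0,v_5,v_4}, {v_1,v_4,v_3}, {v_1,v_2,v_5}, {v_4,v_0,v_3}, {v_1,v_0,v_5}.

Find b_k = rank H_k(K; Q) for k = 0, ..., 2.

b_0 = 1, b_1 = 1, b_2 = 0.

Fix the vertex order v_0 < v_1 < v_2 < v_3 < v_4 < v_5 and write every simplex with vertices in increasing order. Then dim K = 2 and the simplices of K are:

  0-simplices (6): [v_0], [v_1], [v_2], [v_3], [v_4], [v_5]
  1-simplices (12): [v_0,v_1], [v_0,v_3], [v_0,v_4], [v_0,v_5], [v_1,v_2], [v_1,v_3], [v_1,v_4], [v_1,v_5], [v_2,v_4], [v_2,v_5], [v_3,v_4], [v_4,v_5]
  2-simplices (6): [v_0,v_1,v_5], [v_0,v_3,v_4], [v_0,v_4,v_5], [v_1,v_2,v_4], [v_1,v_2,v_5], [v_1,v_3,v_4]

Hence C_0 ≅ Z^6, C_1 ≅ Z^12, C_2 ≅ Z^6.

Boundary ∂_1: C_1 → C_0 sends each edge [p,q] (with p < q) to q − p. For instance
  ∂[v_2,v_4] = [v_4] − [v_2].
The resulting 6×12 matrix has rank 5, and its Smith normal form has invariant factors (1,1,1,1,1).

The boundary map ∂_2: C_2 → C_1 acts by ∂[p,q,r] = [q,r] − [p,r] + [p,q]. For instance
  ∂[v_1,v_2,v_4] = [v_2,v_4] − [v_1,v_4] + [v_1,v_2],
  ∂[v_1,v_2,v_5] = [v_2,v_5] − [v_1,v_5] + [v_1,v_2].
This gives a 12×6 integer matrix of rank 6; reducing to Smith normal form yields diagonal entries (1,1,1,1,1,1).

Reading off H_k = ker ∂_k / im ∂_{k+1}:

  H_0: rank C_0 − rank ∂_1 = 6 − 5 = 1, and the invariant factors of ∂_1 are all 1, so H_0 = Z.
  H_1: rank ker ∂_1 − rank ∂_2 = (12 − 5) − 6 = 1, and the invariant factors of ∂_2 are all 1, so H_1 = Z.
  H_2: rank ker ∂_2 − rank ∂_3 = (6 − 6) − 0 = 0, and there is no ∂_3, so H_2 = 0.

As a check, the Euler characteristic is 6 − 12 + 6 = 0, which agrees with 1 − 1 + 0 = 0.

Hence the Betti numbers are b_0 = 1, b_1 = 1, b_2 = 0.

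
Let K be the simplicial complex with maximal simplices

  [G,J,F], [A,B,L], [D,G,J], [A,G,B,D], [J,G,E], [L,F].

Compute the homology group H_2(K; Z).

H_2 ≅ 0.

We work with the vertex ordering A < B < D < E < F < G < J < L. The simplices of K, each written with vertices in increasing order, are:

  0-simplices (8): A, B, D, E, F, G, J, L
  1-simplices (15): AB, AD, AG, AL, BD, BG, BL, DG, DJ, EG, EJ, FG, FJ, FL, GJ
  2-simplices (8): ABD, ABG, ABL, ADG, BDG, DGJ, EGJ, FGJ
  3-simplices (1): ABDG

Hence C_0 ≅ Z^8, C_1 ≅ Z^15, C_2 ≅ Z^8, C_3 ≅ Z^1.

∂_1: C_1 → C_0 sends each edge [p,q] (with p < q) to q − p.
The 8×15 boundary matrix has rank 7 and Smith normal form diag(1,1,1,1,1,1,1).

Boundary ∂_2: C_2 → C_1 acts by ∂[p,q,r] = [q,r] − [p,r] + [p,q]. For instance
  ∂ABD = BD − AD + AB,
  ∂EGJ = GJ − EJ + EG.
As a 15×8 matrix over Z this has rank 7, with invariant factors (1,1,1,1,1,1,1).

The boundary map ∂_3: C_3 → C_2 sends each 3-simplex σ to the alternating sum Σ_i (−1)^i (σ with its i-th vertex removed). For instance
  ∂ABDG = BDG − ADG + ABG − ABD.
As a 8×1 matrix over Z this has rank 1, with invariant factors (1).

Computing H_k = (kernel of ∂_k) / (image of ∂_{k+1}):

  H_2: rank ker ∂_2 − rank ∂_3 = (8 − 7) − 1 = 0, and the invariant factors of ∂_3 are all 1, so H_2 = 0.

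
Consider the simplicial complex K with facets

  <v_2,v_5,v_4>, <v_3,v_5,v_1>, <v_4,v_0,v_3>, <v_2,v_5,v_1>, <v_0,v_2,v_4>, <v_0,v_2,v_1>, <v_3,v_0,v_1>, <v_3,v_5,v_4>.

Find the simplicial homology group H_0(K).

H_0 = Z.

We work with the vertex ordering v_0 < v_1 < v_2 < v_3 < v_4 < v_5. The simplices of K, each written with vertices in increasing order, are:

  0-simplices (6): [v_0], [v_1], [v_2], [v_3], [v_4], [v_5]
  1-simplices (12): [v_0,v_1], [v_0,v_2], [v_0,v_3], [v_0,v_4], [v_1,v_2], [v_1,v_3], [v_1,v_5], [v_2,v_4], [v_2,v_5], [v_3,v_4], [v_3,v_5], [v_4,v_5]
  2-simplices (8): [v_0,v_1,v_2], [v_0,v_1,v_3], [v_0,v_2,v_4], [v_0,v_3,v_4], [v_1,v_2,v_5], [v_1,v_3,v_5], [v_2,v_4,v_5], [v_3,v_4,v_5]

so the chain groups are C_0 ≅ Z^6, C_1 ≅ Z^12, C_2 ≅ Z^8.

∂_1: C_1 → C_0 maps an edge to its endpoints' difference, ∂[p,q] = q − p.
The resulting 6×12 matrix has rank 5, and its Smith normal form has invariant factors (1,1,1,1,1).

∂_2: C_2 → C_1 maps a triangle to the signed sum of its edges. For instance
  ∂[v_3,v_4,v_5] = [v_4,v_5] − [v_3,v_5] + [v_3,v_4],
  ∂[v_2,v_4,v_5] = [v_4,v_5] − [v_2,v_5] + [v_2,v_4].
The 12×8 boundary matrix has rank 7 and Smith normal form diag(1,1,1,1,1,1,1).

From H_k ≅ ker(∂_k) / im(∂_{k+1}) we obtain:

  H_0: rank C_0 − rank ∂_1 = 6 − 5 = 1, and the invariant factors of ∂_1 are all 1, so H_0 = Z.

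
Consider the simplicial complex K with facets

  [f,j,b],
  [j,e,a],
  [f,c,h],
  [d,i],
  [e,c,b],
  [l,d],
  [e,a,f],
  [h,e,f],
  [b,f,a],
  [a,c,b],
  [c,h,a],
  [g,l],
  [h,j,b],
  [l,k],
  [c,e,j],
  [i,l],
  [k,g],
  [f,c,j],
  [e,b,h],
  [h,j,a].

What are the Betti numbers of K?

K has 12 vertices, 27 edges, 14 triangles.
rank ∂_0 = 0, rank ∂_1 = 10 ⇒ b_0 = 12 − 0 − 10 = 2; all invariant factors of ∂_1 are 1 so no torsion. So H_0 ≅ Z^2.
rank ∂_1 = 10, rank ∂_2 = 13 ⇒ b_1 = 27 − 10 − 13 = 4; all invariant factors of ∂_2 are 1 so no torsion. So H_1 ≅ Z^4.
rank ∂_2 = 13, rank ∂_3 = 0 ⇒ b_2 = 14 − 13 − 0 = 1. So H_2 ≅ Z.

b_0 = 2, b_1 = 4, b_2 = 1.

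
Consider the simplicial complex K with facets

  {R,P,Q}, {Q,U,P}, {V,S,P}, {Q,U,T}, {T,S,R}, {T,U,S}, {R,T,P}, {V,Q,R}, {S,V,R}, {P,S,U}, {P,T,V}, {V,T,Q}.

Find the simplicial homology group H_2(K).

H_2 = 0.

Fix the vertex order P < Q < R < S < T < U < V and write every simplex with vertices in increasing order. Then dim K = 2 and the simplices of K are:

  0-simplices (7): P, Q, R, S, T, U, V
  1-simplices (18): PQ, PR, PS, PT, PU, PV, QR, QT, QU, QV, RS, RT, RV, ST, SU, SV, TU, TV
  2-simplices (12): PQR, PQU, PRT, PSU, PSV, PTV, QRV, QTU, QTV, RST, RSV, STU

giving chain groups C_0 ≅ Z^7, C_1 ≅ Z^18, C_2 ≅ Z^12.

The boundary map ∂_1: C_1 → C_0 maps an edge to its endpoints' difference, ∂[p,q] = q − p. For instance
  ∂PT = T − P.
The 7×18 boundary matrix has rank 6 and Smith normal form diag(1,1,1,1,1,1).

Boundary ∂_2: C_2 → C_1 maps a triangle to the signed sum of its edges. For instance
  ∂RSV = SV − RV + RS,
  ∂PRT = RT − PT + PR.
The 18×12 boundary matrix has rank 12 and Smith normal form diag(1,1,1,1,1,1,1,1,1,1,1,2).

Computing H_k = (kernel of ∂_k) / (image of ∂_{k+1}):

  H_2: rank ker ∂_2 − rank ∂_3 = (12 − 12) − 0 = 0, and there is no ∂_3, so H_2 ≅ 0.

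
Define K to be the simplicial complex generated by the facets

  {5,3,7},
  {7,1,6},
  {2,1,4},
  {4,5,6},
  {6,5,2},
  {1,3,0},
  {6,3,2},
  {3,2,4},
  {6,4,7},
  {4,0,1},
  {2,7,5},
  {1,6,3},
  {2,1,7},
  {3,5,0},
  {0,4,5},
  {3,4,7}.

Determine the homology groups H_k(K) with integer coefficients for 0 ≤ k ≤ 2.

H_0 ≅ Z,  H_1 ≅ Z^2,  H_2 ≅ Z.

Order the vertices as 0 < 1 < 2 < 3 < 4 < 5 < 6 < 7. Listing each simplex with vertices in this order, K has dimension 2 with simplices:

  0-simplices (8): [0], [1], [2], [3], [4], [5], [6], [7]
  1-simplices (24): (24 of them)
  2-simplices (16): [0,1,3], [0,1,4], [0,3,5], [0,4,5], [1,2,4], [1,2,7], [1,3,6], [1,6,7], [2,3,4], [2,3,6], [2,5,6], [2,5,7], [3,4,7], [3,5,7], [4,5,6], [4,6,7]

Hence C_0 ≅ Z^8, C_1 ≅ Z^24, C_2 ≅ Z^16.

∂_1: C_1 → C_0 is given by ∂[p,q] = [q] − [p]. For instance
  ∂[0,1] = [1] − [0].
The resulting 8×24 matrix has rank 7, and its Smith normal form has invariant factors (1,1,1,1,1,1,1).

Boundary ∂_2: C_2 → C_1 acts by ∂[p,q,r] = [q,r] − [p,r] + [p,q]. For instance
  ∂[2,5,6] = [5,6] − [2,6] + [2,5],
  ∂[2,3,4] = [3,4] − [2,4] + [2,3].
This gives a 24×16 integer matrix of rank 15; reducing to Smith normal form yields diagonal entries (1,1,1,1,1,1,1,1,1,1,1,1,1,1,1).

Reading off H_k = ker ∂_k / im ∂_{k+1}:

  H_0: rank C_0 − rank ∂_1 = 8 − 7 = 1, and the invariant factors of ∂_1 are all 1, so H_0 ≅ Z.
  H_1: rank ker ∂_1 − rank ∂_2 = (24 − 7) − 15 = 2, and the invariant factors of ∂_2 are all 1, so H_1 ≅ Z^2.
  H_2: rank ker ∂_2 − rank ∂_3 = (16 − 15) − 0 = 1, and there is no ∂_3, so H_2 ≅ Z.

As a check, the Euler characteristic is 8 − 24 + 16 = 0, which agrees with 1 − 2 + 1 = 0.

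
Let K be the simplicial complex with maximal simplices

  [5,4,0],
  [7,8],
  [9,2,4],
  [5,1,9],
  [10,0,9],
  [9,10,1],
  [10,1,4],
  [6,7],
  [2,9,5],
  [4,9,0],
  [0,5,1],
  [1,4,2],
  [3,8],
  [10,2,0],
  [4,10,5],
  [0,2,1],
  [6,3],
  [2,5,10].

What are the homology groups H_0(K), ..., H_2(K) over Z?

H_0 ≅ Z^2,  H_1 ≅ Z^3,  H_2 ≅ Z.

Order the vertices as 0 < 1 < 2 < 3 < 4 < 5 < 6 < 7 < 8 < 9 < 10. Listing each simplex with vertices in this order, K has dimension 2 with simplices:

  0-simplices (11): [0], [1], [2], [3], [4], [5], [6], [7], [8], [9], [10]
  1-simplices (25): (25 of them)
  2-simplices (14): [0,1,2], [0,1,5], [0,2,10], [0,4,5], [0,4,9], [0,9,10], [1,2,4], [1,4,10], [1,5,9], [1,9,10], [2,4,9], [2,5,9], [2,5,10], [4,5,10]

Hence C_0 ≅ Z^11, C_1 ≅ Z^25, C_2 ≅ Z^14.

The boundary map ∂_1: C_1 → C_0 sends each edge [p,q] (with p < q) to q − p. For instance
  ∂[2,9] = [9] − [2].
This gives a 11×25 integer matrix of rank 9; reducing to Smith normal form yields diagonal entries (1,1,1,1,1,1,1,1,1).

The boundary map ∂_2: C_2 → C_1 acts by ∂[p,q,r] = [q,r] − [p,r] + [p,q]. For instance
  ∂[2,4,9] = [4,9] − [2,9] + [2,4],
  ∂[2,5,9] = [5,9] − [2,9] + [2,5].
This gives a 25×14 integer matrix of rank 13; reducing to Smith normal form yields diagonal entries (1,1,1,1,1,1,1,1,1,1,1,1,1).

Now H_k = ker ∂_k / im ∂_{k+1}, so:

  H_0: rank C_0 − rank ∂_1 = 11 − 9 = 2, and the invariant factors of ∂_1 are all 1, so H_0 ≅ Z^2.
  H_1: rank ker ∂_1 − rank ∂_2 = (25 − 9) − 13 = 3, and the invariant factors of ∂_2 are all 1, so H_1 ≅ Z^3.
  H_2: rank ker ∂_2 − rank ∂_3 = (14 − 13) − 0 = 1, and there is no ∂_3, so H_2 ≅ Z.

As a check, the Euler characteristic is 11 − 25 + 14 = 0, which agrees with 2 − 3 + 1 = 0.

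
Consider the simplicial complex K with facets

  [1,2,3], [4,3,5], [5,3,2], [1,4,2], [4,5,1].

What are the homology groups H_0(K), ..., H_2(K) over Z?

H_0 = Z,  H_1 = Z,  H_2 = 0.

We work with the vertex ordering 1 < 2 < 3 < 4 < 5. The simplices of K, each written with vertices in increasing order, are:

  0-simplices (5): [1], [2], [3], [4], [5]
  1-simplices (10): [1,2], [1,3], [1,4], [1,5], [2,3], [2,4], [2,5], [3,4], [3,5], [4,5]
  2-simplices (5): [1,2,3], [1,2,4], [1,4,5], [2,3,5], [3,4,5]

so the chain groups are C_0 ≅ Z^5, C_1 ≅ Z^10, C_2 ≅ Z^5.

The boundary map ∂_1: C_1 → C_0 is given by ∂[p,q] = [q] − [p].
This gives a 5×10 integer matrix of rank 4; reducing to Smith normal form yields diagonal entries (1,1,1,1).

The boundary map ∂_2: C_2 → C_1 maps a triangle to the signed sum of its edges. For instance
  ∂[1,2,4] = [2,4] − [1,4] + [1,2],
  ∂[3,4,5] = [4,5] − [3,5] + [3,4].
This gives a 10×5 integer matrix of rank 5; reducing to Smith normal form yields diagonal entries (1,1,1,1,1).

Now H_k = ker ∂_k / im ∂_{k+1}, so:

  H_0: rank C_0 − rank ∂_1 = 5 − 4 = 1, and the invariant factors of ∂_1 are all 1, so H_0 ≅ Z.
  H_1: rank ker ∂_1 − rank ∂_2 = (10 − 4) − 5 = 1, and the invariant factors of ∂_2 are all 1, so H_1 ≅ Z.
  H_2: rank ker ∂_2 − rank ∂_3 = (5 − 5) − 0 = 0, and there is no ∂_3, so H_2 ≅ 0.

As a check, the Euler characteristic is 5 − 10 + 5 = 0, which agrees with 1 − 1 + 0 = 0.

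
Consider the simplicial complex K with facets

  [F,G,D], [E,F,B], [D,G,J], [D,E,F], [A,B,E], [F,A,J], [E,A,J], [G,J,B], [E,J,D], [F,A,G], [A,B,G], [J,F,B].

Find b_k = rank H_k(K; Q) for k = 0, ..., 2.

b_0 = 1, b_1 = 0, b_2 = 0.

Order the vertices as A < B < D < E < F < G < J. Listing each simplex with vertices in this order, K has dimension 2 with simplices:

  0-simplices (7): A, B, D, E, F, G, J
  1-simplices (18): AB, AE, AF, AG, AJ, BE, BF, BG, BJ, DE, DF, DG, DJ, EF, EJ, FG, FJ, GJ
  2-simplices (12): ABE, ABG, AEJ, AFG, AFJ, BEF, BFJ, BGJ, DEF, DEJ, DFG, DGJ

so the chain groups are C_0 ≅ Z^7, C_1 ≅ Z^18, C_2 ≅ Z^12.

Boundary ∂_1: C_1 → C_0 is given by ∂[p,q] = [q] − [p].
The 7×18 boundary matrix has rank 6 and Smith normal form diag(1,1,1,1,1,1).

The boundary map ∂_2: C_2 → C_1 acts by ∂[p,q,r] = [q,r] − [p,r] + [p,q]. For instance
  ∂ABG = BG − AG + AB,
  ∂BGJ = GJ − BJ + BG.
As a 18×12 matrix over Z this has rank 12, with invariant factors (1,1,1,1,1,1,1,1,1,1,1,2).

Now H_k = ker ∂_k / im ∂_{k+1}, so:

  H_0: rank C_0 − rank ∂_1 = 7 − 6 = 1, and the invariant factors of ∂_1 are all 1, so H_0 ≅ Z.
  H_1: rank ker ∂_1 − rank ∂_2 = (18 − 6) − 12 = 0, and ∂_2 has invariant factor 2 > 1, so H_1 ≅ Z/2Z.
  H_2: rank ker ∂_2 − rank ∂_3 = (12 − 12) − 0 = 0, and there is no ∂_3, so H_2 ≅ 0.

(K is a triangulation of the real projective plane RP^2.)

Hence the Betti numbers are b_0 = 1, b_1 = 0, b_2 = 0.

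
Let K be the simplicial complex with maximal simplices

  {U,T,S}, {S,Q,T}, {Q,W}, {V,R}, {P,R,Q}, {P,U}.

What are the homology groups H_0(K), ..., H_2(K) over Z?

H_0 ≅ Z,  H_1 ≅ Z,  H_2 = 0.

K has 8 vertices, 11 edges, 3 triangles.
rank ∂_0 = 0, rank ∂_1 = 7 ⇒ b_0 = 8 − 0 − 7 = 1; all invariant factors of ∂_1 are 1 so no torsion. So H_0 = Z.
rank ∂_1 = 7, rank ∂_2 = 3 ⇒ b_1 = 11 − 7 − 3 = 1; all invariant factors of ∂_2 are 1 so no torsion. So H_1 = Z.
rank ∂_2 = 3, rank ∂_3 = 0 ⇒ b_2 = 3 − 3 − 0 = 0. So H_2 = 0.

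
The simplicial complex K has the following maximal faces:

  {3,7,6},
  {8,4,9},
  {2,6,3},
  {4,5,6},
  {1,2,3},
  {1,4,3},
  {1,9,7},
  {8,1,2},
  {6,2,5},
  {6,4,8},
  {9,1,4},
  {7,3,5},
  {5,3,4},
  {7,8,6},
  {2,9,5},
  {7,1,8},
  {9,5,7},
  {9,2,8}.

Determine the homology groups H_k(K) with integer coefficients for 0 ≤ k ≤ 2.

H_0 ≅ Z,  H_1 ≅ Z ⊕ Z/2,  H_2 = 0.

K has 9 vertices, 27 edges, 18 triangles.
rank ∂_0 = 0, rank ∂_1 = 8 ⇒ b_0 = 9 − 0 − 8 = 1; all invariant factors of ∂_1 are 1 so no torsion. So H_0 = Z.
rank ∂_1 = 8, rank ∂_2 = 18 ⇒ b_1 = 27 − 8 − 18 = 1; ∂_2 has invariant factor(s) [2] giving torsion. So H_1 = Z ⊕ Z/2.
rank ∂_2 = 18, rank ∂_3 = 0 ⇒ b_2 = 18 − 18 − 0 = 0. So H_2 = 0.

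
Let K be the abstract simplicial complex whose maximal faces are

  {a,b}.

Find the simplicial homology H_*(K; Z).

K has 2 vertices, 1 edge.
rank ∂_0 = 0, rank ∂_1 = 1 ⇒ b_0 = 2 − 0 − 1 = 1; all invariant factors of ∂_1 are 1 so no torsion. So H_0 = Z.
rank ∂_1 = 1, rank ∂_2 = 0 ⇒ b_1 = 1 − 1 − 0 = 0. So H_1 = 0.

H_0 = Z,  H_1 = 0.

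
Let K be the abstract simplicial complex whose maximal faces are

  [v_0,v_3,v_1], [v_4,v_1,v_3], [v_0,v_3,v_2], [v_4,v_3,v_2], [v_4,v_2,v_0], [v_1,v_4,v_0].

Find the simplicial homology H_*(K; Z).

Order the vertices as v_0 < v_1 < v_2 < v_3 < v_4. Listing each simplex with vertices in this order, K has dimension 2 with simplices:

  0-simplices (5): [v_0], [v_1], [v_2], [v_3], [v_4]
  1-simplices (9): [v_0,v_1], [v_0,v_2], [v_0,v_3], [v_0,v_4], [v_1,v_3], [v_1,v_4], [v_2,v_3], [v_2,v_4], [v_3,v_4]
  2-simplices (6): [v_0,v_1,v_3], [v_0,v_1,v_4], [v_0,v_2,v_3], [v_0,v_2,v_4], [v_1,v_3,v_4], [v_2,v_3,v_4]

Hence C_0 ≅ Z^5, C_1 ≅ Z^9, C_2 ≅ Z^6.

∂_1: C_1 → C_0 maps an edge to its endpoints' difference, ∂[p,q] = q − p. For instance
  ∂[v_1,v_3] = [v_3] − [v_1].
This gives a 5×9 integer matrix of rank 4; reducing to Smith normal form yields diagonal entries (1,1,1,1).

Boundary ∂_2: C_2 → C_1 acts by ∂[p,q,r] = [q,r] − [p,r] + [p,q]. For instance
  ∂[v_0,v_2,v_3] = [v_2,v_3] − [v_0,v_3] + [v_0,v_2],
  ∂[v_0,v_1,v_4] = [v_1,v_4] − [v_0,v_4] + [v_0,v_1].
The resulting 9×6 matrix has rank 5, and its Smith normal form has invariant factors (1,1,1,1,1).

Now H_k = ker ∂_k / im ∂_{k+1}, so:

  H_0: rank C_0 − rank ∂_1 = 5 − 4 = 1, and the invariant factors of ∂_1 are all 1, so H_0 = Z.
  H_1: rank ker ∂_1 − rank ∂_2 = (9 − 4) − 5 = 0, and the invariant factors of ∂_2 are all 1, so H_1 = 0.
  H_2: rank ker ∂_2 − rank ∂_3 = (6 − 5) − 0 = 1, and there is no ∂_3, so H_2 = Z.

(K is a triangulation of the 2-sphere S^2.)

H_0 ≅ Z,  H_1 = 0,  H_2 ≅ Z.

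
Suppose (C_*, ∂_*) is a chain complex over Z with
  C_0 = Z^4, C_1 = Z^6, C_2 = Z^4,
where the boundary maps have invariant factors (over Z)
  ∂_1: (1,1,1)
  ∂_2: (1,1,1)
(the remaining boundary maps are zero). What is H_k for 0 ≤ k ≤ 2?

H_0 = Z,  H_1 = 0,  H_2 = Z.

H_0: b_0 = 4 − 0 − 3 = 1; torsion from ∂_1 factors > 1: none. So H_0 = Z.
H_1: b_1 = 6 − 3 − 3 = 0; torsion from ∂_2 factors > 1: none. So H_1 = 0.
H_2: b_2 = 4 − 3 − 0 = 1; torsion from ∂_3 factors > 1: none. So H_2 = Z.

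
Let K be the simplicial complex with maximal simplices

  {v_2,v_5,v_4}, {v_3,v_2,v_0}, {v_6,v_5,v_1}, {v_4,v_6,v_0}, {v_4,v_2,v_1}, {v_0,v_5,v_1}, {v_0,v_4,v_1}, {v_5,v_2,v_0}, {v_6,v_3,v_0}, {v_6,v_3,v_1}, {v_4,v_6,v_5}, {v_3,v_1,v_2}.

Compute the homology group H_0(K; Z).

Fix the vertex order v_0 < v_1 < v_2 < v_3 < v_4 < v_5 < v_6 and write every simplex with vertices in increasing order. Then dim K = 2 and the simplices of K are:

  0-simplices (7): [v_0], [v_1], [v_2], [v_3], [v_4], [v_5], [v_6]
  1-simplices (18): (18 of them)
  2-simplices (12): (12 of them)

so the chain groups are C_0 ≅ Z^7, C_1 ≅ Z^18, C_2 ≅ Z^12.

Boundary ∂_1: C_1 → C_0 maps an edge to its endpoints' difference, ∂[p,q] = q − p. For instance
  ∂[v_2,v_4] = [v_4] − [v_2].
As a 7×18 matrix over Z this has rank 6, with invariant factors (1,1,1,1,1,1).

The boundary map ∂_2: C_2 → C_1 sends each 2-simplex [p,q,r] to [q,r] − [p,r] + [p,q]. For instance
  ∂[v_0,v_1,v_5] = [v_1,v_5] − [v_0,v_5] + [v_0,v_1],
  ∂[v_4,v_5,v_6] = [v_5,v_6] − [v_4,v_6] + [v_4,v_5].
This gives a 18×12 integer matrix of rank 12; reducing to Smith normal form yields diagonal entries (1,1,1,1,1,1,1,1,1,1,1,2).

Now H_k = ker ∂_k / im ∂_{k+1}, so:

  H_0: rank C_0 − rank ∂_1 = 7 − 6 = 1, and the invariant factors of ∂_1 are all 1, so H_0 ≅ Z.

(K is a triangulation of the real projective plane RP^2.)

H_0 = Z.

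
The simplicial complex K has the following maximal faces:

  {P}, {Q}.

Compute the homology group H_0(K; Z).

H_0 = Z^2.

K has 2 vertices.
rank ∂_0 = 0, rank ∂_1 = 0 ⇒ b_0 = 2 − 0 − 0 = 2. So H_0 = Z^2.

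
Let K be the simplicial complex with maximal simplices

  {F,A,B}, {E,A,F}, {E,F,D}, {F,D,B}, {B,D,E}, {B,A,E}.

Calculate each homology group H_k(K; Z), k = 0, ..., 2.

Fix the vertex order A < B < D < E < F and write every simplex with vertices in increasing order. Then dim K = 2 and the simplices of K are:

  0-simplices (5): A, B, D, E, F
  1-simplices (9): AB, AE, AF, BD, BE, BF, DE, DF, EF
  2-simplices (6): ABE, ABF, AEF, BDE, BDF, DEF

giving chain groups C_0 ≅ Z^5, C_1 ≅ Z^9, C_2 ≅ Z^6.

The boundary map ∂_1: C_1 → C_0 sends each edge [p,q] (with p < q) to q − p.
This gives a 5×9 integer matrix of rank 4; reducing to Smith normal form yields diagonal entries (1,1,1,1).

Boundary ∂_2: C_2 → C_1 acts by ∂[p,q,r] = [q,r] − [p,r] + [p,q]. For instance
  ∂BDF = DF − BF + BD,
  ∂ABE = BE − AE + AB.
This gives a 9×6 integer matrix of rank 5; reducing to Smith normal form yields diagonal entries (1,1,1,1,1).

From H_k ≅ ker(∂_k) / im(∂_{k+1}) we obtain:

  H_0: rank C_0 − rank ∂_1 = 5 − 4 = 1, and the invariant factors of ∂_1 are all 1, so H_0 ≅ Z.
  H_1: rank ker ∂_1 − rank ∂_2 = (9 − 4) − 5 = 0, and the invariant factors of ∂_2 are all 1, so H_1 ≅ 0.
  H_2: rank ker ∂_2 − rank ∂_3 = (6 − 5) − 0 = 1, and there is no ∂_3, so H_2 ≅ Z.

H_0 ≅ Z,  H_1 = 0,  H_2 ≅ Z.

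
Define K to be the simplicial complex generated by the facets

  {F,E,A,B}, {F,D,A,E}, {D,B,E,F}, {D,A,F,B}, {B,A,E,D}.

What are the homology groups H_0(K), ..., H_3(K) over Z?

H_0 = Z,  H_1 = 0,  H_2 = 0,  H_3 = Z.

Take the total order A < B < D < E < F on the vertex set. Then K (dimension 3) consists of the simplices:

  0-simplices (5): A, B, D, E, F
  1-simplices (10): AB, AD, AE, AF, BD, BE, BF, DE, DF, EF
  2-simplices (10): ABD, ABE, ABF, ADE, ADF, AEF, BDE, BDF, BEF, DEF
  3-simplices (5): ABDE, ABDF, ABEF, ADEF, BDEF

giving chain groups C_0 ≅ Z^5, C_1 ≅ Z^10, C_2 ≅ Z^10, C_3 ≅ Z^5.

The boundary map ∂_1: C_1 → C_0 maps an edge to its endpoints' difference, ∂[p,q] = q − p.
As a 5×10 matrix over Z this has rank 4, with invariant factors (1,1,1,1).

Boundary ∂_2: C_2 → C_1 sends each 2-simplex [p,q,r] to [q,r] − [p,r] + [p,q]. For instance
  ∂ABD = BD − AD + AB,
  ∂ADE = DE − AE + AD.
As a 10×10 matrix over Z this has rank 6, with invariant factors (1,1,1,1,1,1).

The boundary map ∂_3: C_3 → C_2 sends each 3-simplex σ to the alternating sum Σ_i (−1)^i (σ with its i-th vertex removed). For instance
  ∂ABEF = BEF − AEF + ABF − ABE,
  ∂ABDE = BDE − ADE + ABE − ABD.
The 10×5 boundary matrix has rank 4 and Smith normal form diag(1,1,1,1).

Now H_k = ker ∂_k / im ∂_{k+1}, so:

  H_0: rank C_0 − rank ∂_1 = 5 − 4 = 1, and the invariant factors of ∂_1 are all 1, so H_0 = Z.
  H_1: rank ker ∂_1 − rank ∂_2 = (10 − 4) − 6 = 0, and the invariant factors of ∂_2 are all 1, so H_1 = 0.
  H_2: rank ker ∂_2 − rank ∂_3 = (10 − 6) − 4 = 0, and the invariant factors of ∂_3 are all 1, so H_2 = 0.
  H_3: rank ker ∂_3 − rank ∂_4 = (5 − 4) − 0 = 1, and there is no ∂_4, so H_3 = Z.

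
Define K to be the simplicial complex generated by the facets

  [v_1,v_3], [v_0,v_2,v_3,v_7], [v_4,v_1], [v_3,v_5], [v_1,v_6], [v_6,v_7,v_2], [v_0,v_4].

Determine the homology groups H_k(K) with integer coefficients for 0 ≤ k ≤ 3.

H_0 ≅ Z,  H_1 ≅ Z^2,  H_2 = 0,  H_3 = 0.

Take the total order v_0 < v_1 < v_2 < v_3 < v_4 < v_5 < v_6 < v_7 on the vertex set. Then K (dimension 3) consists of the simplices:

  0-simplices (8): [v_0], [v_1], [v_2], [v_3], [v_4], [v_5], [v_6], [v_7]
  1-simplices (13): [v_0,v_2], [v_0,v_3], [v_0,v_4], [v_0,v_7], [v_1,v_3], [v_1,v_4], [v_1,v_6], [v_2,v_3], [v_2,v_6], [v_2,v_7], [v_3,v_5], [v_3,v_7], [v_6,v_7]
  2-simplices (5): [v_0,v_2,v_3], [v_0,v_2,v_7], [v_0,v_3,v_7], [v_2,v_3,v_7], [v_2,v_6,v_7]
  3-simplices (1): [v_0,v_2,v_3,v_7]

so the chain groups are C_0 ≅ Z^8, C_1 ≅ Z^13, C_2 ≅ Z^5, C_3 ≅ Z^1.

The boundary map ∂_1: C_1 → C_0 sends each edge [p,q] (with p < q) to q − p. For instance
  ∂[v_6,v_7] = [v_7] − [v_6].
The resulting 8×13 matrix has rank 7, and its Smith normal form has invariant factors (1,1,1,1,1,1,1).

Boundary ∂_2: C_2 → C_1 maps a triangle to the signed sum of its edges. For instance
  ∂[v_0,v_2,v_7] = [v_2,v_7] − [v_0,v_7] + [v_0,v_2],
  ∂[v_0,v_3,v_7] = [v_3,v_7] − [v_0,v_7] + [v_0,v_3].
As a 13×5 matrix over Z this has rank 4, with invariant factors (1,1,1,1).

The boundary map ∂_3: C_3 → C_2 sends each 3-simplex σ to the alternating sum Σ_i (−1)^i (σ with its i-th vertex removed). For instance
  ∂[v_0,v_2,v_3,v_7] = [v_2,v_3,v_7] − [v_0,v_3,v_7] + [v_0,v_2,v_7] − [v_0,v_2,v_3].
The resulting 5×1 matrix has rank 1, and its Smith normal form has invariant factors (1).

Computing H_k = (kernel of ∂_k) / (image of ∂_{k+1}):

  H_0: rank C_0 − rank ∂_1 = 8 − 7 = 1, and the invariant factors of ∂_1 are all 1, so H_0 ≅ Z.
  H_1: rank ker ∂_1 − rank ∂_2 = (13 − 7) − 4 = 2, and the invariant factors of ∂_2 are all 1, so H_1 ≅ Z^2.
  H_2: rank ker ∂_2 − rank ∂_3 = (5 − 4) − 1 = 0, and the invariant factors of ∂_3 are all 1, so H_2 ≅ 0.
  H_3: rank ker ∂_3 − rank ∂_4 = (1 − 1) − 0 = 0, and there is no ∂_4, so H_3 ≅ 0.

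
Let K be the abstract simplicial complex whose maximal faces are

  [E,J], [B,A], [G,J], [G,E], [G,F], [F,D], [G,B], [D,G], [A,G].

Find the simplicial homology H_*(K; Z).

H_0 ≅ Z,  H_1 ≅ Z^3.

We work with the vertex ordering A < B < D < E < F < G < J. The simplices of K, each written with vertices in increasing order, are:

  0-simplices (7): A, B, D, E, F, G, J
  1-simplices (9): AB, AG, BG, DF, DG, EG, EJ, FG, GJ

so the chain groups are C_0 ≅ Z^7, C_1 ≅ Z^9.

Boundary ∂_1: C_1 → C_0 sends each edge [p,q] (with p < q) to q − p.
As a 7×9 matrix over Z this has rank 6, with invariant factors (1,1,1,1,1,1).

From H_k ≅ ker(∂_k) / im(∂_{k+1}) we obtain:

  H_0: rank C_0 − rank ∂_1 = 7 − 6 = 1, and the invariant factors of ∂_1 are all 1, so H_0 = Z.
  H_1: rank ker ∂_1 − rank ∂_2 = (9 − 6) − 0 = 3, and there is no ∂_2, so H_1 = Z^3.

As a check, the Euler characteristic is 7 − 9 = -2, which agrees with 1 − 3 = -2.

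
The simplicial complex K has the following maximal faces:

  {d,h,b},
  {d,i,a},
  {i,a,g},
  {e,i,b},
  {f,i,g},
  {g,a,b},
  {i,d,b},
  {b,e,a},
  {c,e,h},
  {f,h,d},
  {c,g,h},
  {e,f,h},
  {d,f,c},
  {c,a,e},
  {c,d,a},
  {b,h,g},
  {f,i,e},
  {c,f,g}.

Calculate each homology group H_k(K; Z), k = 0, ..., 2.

H_0 ≅ Z,  H_1 ≅ Z × Z/2,  H_2 = 0.

We work with the vertex ordering a < b < c < d < e < f < g < h < i. The simplices of K, each written with vertices in increasing order, are:

  0-simplices (9): a, b, c, d, e, f, g, h, i
  1-simplices (27): ab, ac, ad, ae, ag, ai, bd, be, bg, bh, bi, cd, ce, cf, cg, ch, df, dh, di, ef, eh, ei, fg, fh, fi, gh, gi
  2-simplices (18): abe, abg, acd, ace, adi, agi, bdh, bdi, bei, bgh, cdf, ceh, cfg, cgh, dfh, efh, efi, fgi

so the chain groups are C_0 ≅ Z^9, C_1 ≅ Z^27, C_2 ≅ Z^18.

The boundary map ∂_1: C_1 → C_0 sends each edge [p,q] (with p < q) to q − p.
As a 9×27 matrix over Z this has rank 8, with invariant factors (1,1,1,1,1,1,1,1).

Boundary ∂_2: C_2 → C_1 sends each 2-simplex [p,q,r] to [q,r] − [p,r] + [p,q]. For instance
  ∂acd = cd − ad + ac,
  ∂adi = di − ai + ad.
As a 27×18 matrix over Z this has rank 18, with invariant factors (1,1,1,1,1,1,1,1,1,1,1,1,1,1,1,1,1,2).

From H_k ≅ ker(∂_k) / im(∂_{k+1}) we obtain:

  H_0: rank C_0 − rank ∂_1 = 9 − 8 = 1, and the invariant factors of ∂_1 are all 1, so H_0 = Z.
  H_1: rank ker ∂_1 − rank ∂_2 = (27 − 8) − 18 = 1, and ∂_2 has invariant factor 2 > 1, so H_1 = Z × Z/2.
  H_2: rank ker ∂_2 − rank ∂_3 = (18 − 18) − 0 = 0, and there is no ∂_3, so H_2 = 0.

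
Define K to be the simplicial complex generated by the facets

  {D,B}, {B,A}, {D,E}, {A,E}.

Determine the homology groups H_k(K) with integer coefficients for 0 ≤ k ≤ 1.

H_0 = Z,  H_1 = Z.

Take the total order A < B < D < E on the vertex set. Then K (dimension 1) consists of the simplices:

  0-simplices (4): A, B, D, E
  1-simplices (4): AB, AE, BD, DE

Hence C_0 ≅ Z^4, C_1 ≅ Z^4.

The boundary map ∂_1: C_1 → C_0 sends each edge [p,q] (with p < q) to q − p.
This gives a 4×4 integer matrix of rank 3; reducing to Smith normal form yields diagonal entries (1,1,1).

From H_k ≅ ker(∂_k) / im(∂_{k+1}) we obtain:

  H_0: rank C_0 − rank ∂_1 = 4 − 3 = 1, and the invariant factors of ∂_1 are all 1, so H_0 = Z.
  H_1: rank ker ∂_1 − rank ∂_2 = (4 − 3) − 0 = 1, and there is no ∂_2, so H_1 = Z.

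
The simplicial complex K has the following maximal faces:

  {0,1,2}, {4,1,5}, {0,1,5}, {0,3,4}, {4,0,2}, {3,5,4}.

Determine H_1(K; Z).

K has 6 vertices, 12 edges, 6 triangles.
rank ∂_1 = 5, rank ∂_2 = 6 ⇒ b_1 = 12 − 5 − 6 = 1; all invariant factors of ∂_2 are 1 so no torsion. So H_1 ≅ Z.

H_1 = Z.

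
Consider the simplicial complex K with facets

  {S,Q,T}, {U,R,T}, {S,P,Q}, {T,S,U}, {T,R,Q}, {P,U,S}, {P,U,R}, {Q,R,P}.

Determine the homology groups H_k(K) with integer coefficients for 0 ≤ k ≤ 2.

H_0 = Z,  H_1 = 0,  H_2 = Z.

Take the total order P < Q < R < S < T < U on the vertex set. Then K (dimension 2) consists of the simplices:

  0-simplices (6): P, Q, R, S, T, U
  1-simplices (12): PQ, PR, PS, PU, QR, QS, QT, RT, RU, ST, SU, TU
  2-simplices (8): PQR, PQS, PRU, PSU, QRT, QST, RTU, STU

Hence C_0 ≅ Z^6, C_1 ≅ Z^12, C_2 ≅ Z^8.

The boundary map ∂_1: C_1 → C_0 is given by ∂[p,q] = [q] − [p]. For instance
  ∂SU = U − S.
The 6×12 boundary matrix has rank 5 and Smith normal form diag(1,1,1,1,1).

The boundary map ∂_2: C_2 → C_1 maps a triangle to the signed sum of its edges. For instance
  ∂RTU = TU − RU + RT,
  ∂PRU = RU − PU + PR.
The resulting 12×8 matrix has rank 7, and its Smith normal form has invariant factors (1,1,1,1,1,1,1).

Computing H_k = (kernel of ∂_k) / (image of ∂_{k+1}):

  H_0: rank C_0 − rank ∂_1 = 6 − 5 = 1, and the invariant factors of ∂_1 are all 1, so H_0 ≅ Z.
  H_1: rank ker ∂_1 − rank ∂_2 = (12 − 5) − 7 = 0, and the invariant factors of ∂_2 are all 1, so H_1 ≅ 0.
  H_2: rank ker ∂_2 − rank ∂_3 = (8 − 7) − 0 = 1, and there is no ∂_3, so H_2 ≅ Z.

As a check, the Euler characteristic is 6 − 12 + 8 = 2, which agrees with 1 − 0 + 1 = 2.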